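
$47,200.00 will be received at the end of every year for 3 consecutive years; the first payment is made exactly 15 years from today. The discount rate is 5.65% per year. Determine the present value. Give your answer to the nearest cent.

$58,828.59

Ordinary annuity of 3 payments, first payment at period 15.
Periodic rate r = 0.0565 per year.
The ordinary-annuity PV formula values the stream one period before the first payment (period 14); discount that back 14 periods:
PV₀ = 47,200 × [1 − (1+r)^−3] / r × (1+r)^−14 = $58,828.59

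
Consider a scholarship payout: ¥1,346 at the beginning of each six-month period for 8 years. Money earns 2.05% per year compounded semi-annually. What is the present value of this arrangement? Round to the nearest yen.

¥19,972

This is an annuity due: 16 payments of ¥1,346 at the beginning of each six-month period.
Periodic rate r = 0.0205/2 per half-year; n is counted in half-years.
PV = PMT × [(1 − (1+r)^−n)/r] × (1+r) = 1,346 × [1 − (1+r)^−16] / r × (1+r) = ¥19,972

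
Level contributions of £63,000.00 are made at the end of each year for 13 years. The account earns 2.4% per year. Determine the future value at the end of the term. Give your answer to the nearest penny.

£947,964.85

This is an ordinary annuity: 13 deposits of £63,000.00 at the end of each year.
Periodic rate r = 0.024 per year.
FV = PMT × [((1+r)^n − 1)/r] = 63,000 × [(1+r)^13 − 1] / r = £947,964.85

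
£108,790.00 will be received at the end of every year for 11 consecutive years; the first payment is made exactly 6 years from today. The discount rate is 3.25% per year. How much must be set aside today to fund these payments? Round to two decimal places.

£846,077.07

Ordinary annuity of 11 payments, first payment at period 6.
Periodic rate r = 0.0325 per year.
The ordinary-annuity PV formula values the stream one period before the first payment (period 5); discount that back 5 periods:
PV₀ = 108,790 × [1 − (1+r)^−11] / r × (1+r)^−5 = £846,077.07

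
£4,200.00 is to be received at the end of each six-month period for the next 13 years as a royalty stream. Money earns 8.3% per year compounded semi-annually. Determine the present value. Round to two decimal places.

£66,043.91

This is an ordinary annuity: 26 payments of £4,200.00 at the end of each six-month period.
Periodic rate r = 0.083/2 per half-year; n is counted in half-years.
PV = PMT × [(1 − (1+r)^−n)/r] = 4,200 × [1 − (1+r)^−26] / r = £66,043.91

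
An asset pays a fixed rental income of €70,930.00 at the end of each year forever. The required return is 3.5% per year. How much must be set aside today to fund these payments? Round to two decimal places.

Periodic rate r = 0.035 per year.
Level perpetuity: PV = PMT / r = 70,930 / (0.035) = €2,026,571.43.

€2,026,571.43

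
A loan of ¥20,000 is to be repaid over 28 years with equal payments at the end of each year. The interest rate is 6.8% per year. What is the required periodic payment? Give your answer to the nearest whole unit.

¥1,616

Level ordinary annuity; solve PV = PMT × [(1 − (1+r)^−n)/r] for PMT.
Periodic rate r = 0.068 per year.
With n = 28: PMT = 20,000 / ([(1 − (1+r)^−n)/r]) = ¥1,616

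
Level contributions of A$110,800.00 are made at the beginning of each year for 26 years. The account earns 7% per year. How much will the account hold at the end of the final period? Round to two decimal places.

This is an annuity due: 26 deposits of A$110,800.00 at the beginning of each year.
Periodic rate r = 0.07 per year.
FV = PMT × [((1+r)^n − 1)/r] × (1+r) = 110,800 × [(1+r)^26 − 1] / r × (1+r) = A$8,142,007.62

A$8,142,007.62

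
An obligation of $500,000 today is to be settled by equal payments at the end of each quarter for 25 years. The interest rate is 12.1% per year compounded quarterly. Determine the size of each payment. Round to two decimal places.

Level ordinary annuity; solve PV = PMT × [(1 − (1+r)^−n)/r] for PMT.
Periodic rate r = 0.121/4 per quarter; n is counted in quarters.
With n = 100: PMT = 500,000 / ([(1 − (1+r)^−n)/r]) = $15,934.22

$15,934.22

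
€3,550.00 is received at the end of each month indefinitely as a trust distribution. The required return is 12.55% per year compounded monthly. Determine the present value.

€339,442.23

Periodic rate r = 0.1255/12 per month.
Level perpetuity: PV = PMT / r = 3,550 / (0.1255/12) = €339,442.23.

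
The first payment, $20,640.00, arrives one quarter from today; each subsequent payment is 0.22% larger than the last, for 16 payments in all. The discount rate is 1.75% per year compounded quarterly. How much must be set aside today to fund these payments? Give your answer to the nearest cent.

$323,514.87

Periodic rate r = 0.0175/4 per quarter; n is counted in quarters.
Growing ordinary annuity: PV = PMT₁ × [1 − ((1+g)/(1+r))^n] / (r − g) = 20,640 × [1 − ((1+0.0022)/(1+r))^16] / (r − 0.0022) = $323,514.87.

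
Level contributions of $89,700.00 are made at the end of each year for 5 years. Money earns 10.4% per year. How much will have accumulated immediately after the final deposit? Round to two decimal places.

This is an ordinary annuity: 5 deposits of $89,700.00 at the end of each year.
Periodic rate r = 0.104 per year.
FV = PMT × [((1+r)^n − 1)/r] = 89,700 × [(1+r)^5 − 1] / r = $552,004.95

$552,004.95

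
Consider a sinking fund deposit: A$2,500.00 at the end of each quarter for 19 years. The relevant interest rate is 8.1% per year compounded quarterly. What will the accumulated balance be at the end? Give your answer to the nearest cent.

A$443,065.29

This is an ordinary annuity: 76 deposits of A$2,500.00 at the end of each quarter.
Periodic rate r = 0.081/4 per quarter; n is counted in quarters.
FV = PMT × [((1+r)^n − 1)/r] = 2,500 × [(1+r)^76 − 1] / r = A$443,065.29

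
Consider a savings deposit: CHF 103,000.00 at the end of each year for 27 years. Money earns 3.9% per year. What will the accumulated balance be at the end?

This is an ordinary annuity: 27 deposits of CHF 103,000.00 at the end of each year.
Periodic rate r = 0.039 per year.
FV = PMT × [((1+r)^n − 1)/r] = 103,000 × [(1+r)^27 − 1] / r = CHF 4,778,777.82

CHF 4,778,777.82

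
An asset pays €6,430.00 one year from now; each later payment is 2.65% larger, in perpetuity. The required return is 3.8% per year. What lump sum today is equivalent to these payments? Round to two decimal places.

Periodic rate r = 0.038 per year.
Growing perpetuity (Gordon): PV = PMT₁ / (r − g) = 6,430 / (r − 0.0265) = €559,130.43.

€559,130.43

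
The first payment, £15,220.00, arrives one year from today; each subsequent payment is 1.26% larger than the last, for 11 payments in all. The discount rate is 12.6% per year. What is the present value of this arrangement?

£92,461.32

Periodic rate r = 0.126 per year.
Growing ordinary annuity: PV = PMT₁ × [1 − ((1+g)/(1+r))^n] / (r − g) = 15,220 × [1 − ((1+0.0126)/(1+r))^11] / (r − 0.0126) = £92,461.32.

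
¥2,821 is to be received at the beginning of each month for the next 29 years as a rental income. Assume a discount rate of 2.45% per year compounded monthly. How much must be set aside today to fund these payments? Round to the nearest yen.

¥703,684

This is an annuity due: 348 payments of ¥2,821 at the beginning of each month.
Periodic rate r = 0.0245/12 per month; n is counted in months.
PV = PMT × [(1 − (1+r)^−n)/r] × (1+r) = 2,821 × [1 − (1+r)^−348] / r × (1+r) = ¥703,684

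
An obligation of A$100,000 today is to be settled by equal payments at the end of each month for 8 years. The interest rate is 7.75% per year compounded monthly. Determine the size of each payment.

Level ordinary annuity; solve PV = PMT × [(1 − (1+r)^−n)/r] for PMT.
Periodic rate r = 0.0775/12 per month; n is counted in months.
With n = 96: PMT = 100,000 / ([(1 − (1+r)^−n)/r]) = A$1,400.99

A$1,400.99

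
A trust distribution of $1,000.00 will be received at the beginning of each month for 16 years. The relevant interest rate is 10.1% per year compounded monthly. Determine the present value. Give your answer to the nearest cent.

This is an annuity due: 192 payments of $1,000.00 at the beginning of each month.
Periodic rate r = 0.101/12 per month; n is counted in months.
PV = PMT × [(1 − (1+r)^−n)/r] × (1+r) = 1,000 × [1 − (1+r)^−192] / r × (1+r) = $95,844.70

$95,844.70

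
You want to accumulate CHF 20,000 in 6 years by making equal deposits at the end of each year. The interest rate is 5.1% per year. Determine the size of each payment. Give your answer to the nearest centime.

Level ordinary annuity; solve FV = PMT × [((1+r)^n − 1)/r] for PMT.
Periodic rate r = 0.051 per year.
With n = 6: PMT = 20,000 / ([((1+r)^n − 1)/r]) = CHF 2,932.96

CHF 2,932.96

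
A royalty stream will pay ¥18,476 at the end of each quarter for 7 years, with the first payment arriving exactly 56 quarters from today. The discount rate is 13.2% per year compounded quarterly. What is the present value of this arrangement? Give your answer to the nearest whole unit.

Ordinary annuity of 28 payments, first payment at period 56.
Periodic rate r = 0.132/4 per quarter; n is counted in quarters.
The ordinary-annuity PV formula values the stream one period before the first payment (period 55); discount that back 55 periods:
PV₀ = 18,476 × [1 − (1+r)^−28] / r × (1+r)^−55 = ¥56,057

¥56,057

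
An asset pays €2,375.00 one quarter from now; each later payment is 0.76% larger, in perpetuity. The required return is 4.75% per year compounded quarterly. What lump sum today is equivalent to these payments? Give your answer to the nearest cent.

€555,555.56

Periodic rate r = 0.0475/4 per quarter.
Growing perpetuity (Gordon): PV = PMT₁ / (r − g) = 2,375 / (r − 0.0076) = €555,555.56.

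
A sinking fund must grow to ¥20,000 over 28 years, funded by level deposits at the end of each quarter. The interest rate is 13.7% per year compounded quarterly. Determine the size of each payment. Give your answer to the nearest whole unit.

¥16

Level ordinary annuity; solve FV = PMT × [((1+r)^n − 1)/r] for PMT.
Periodic rate r = 0.137/4 per quarter; n is counted in quarters.
With n = 112: PMT = 20,000 / ([((1+r)^n − 1)/r]) = ¥16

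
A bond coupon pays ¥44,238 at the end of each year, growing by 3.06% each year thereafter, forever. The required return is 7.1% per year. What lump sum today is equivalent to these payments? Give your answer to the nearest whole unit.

¥1,095,000

Periodic rate r = 0.071 per year.
Growing perpetuity (Gordon): PV = PMT₁ / (r − g) = 44,238 / (r − 0.0306) = ¥1,095,000.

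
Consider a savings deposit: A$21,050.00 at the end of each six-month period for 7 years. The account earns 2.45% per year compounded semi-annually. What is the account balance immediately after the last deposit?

A$319,355.00

This is an ordinary annuity: 14 deposits of A$21,050.00 at the end of each six-month period.
Periodic rate r = 0.0245/2 per half-year; n is counted in half-years.
FV = PMT × [((1+r)^n − 1)/r] = 21,050 × [(1+r)^14 − 1] / r = A$319,355.00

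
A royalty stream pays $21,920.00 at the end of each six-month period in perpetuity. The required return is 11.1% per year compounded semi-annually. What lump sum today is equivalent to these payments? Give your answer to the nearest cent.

$394,954.95

Periodic rate r = 0.111/2 per half-year.
Level perpetuity: PV = PMT / r = 21,920 / (0.111/2) = $394,954.95.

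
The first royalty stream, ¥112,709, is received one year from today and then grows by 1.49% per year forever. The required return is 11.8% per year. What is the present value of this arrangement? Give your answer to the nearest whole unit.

Periodic rate r = 0.118 per year.
Growing perpetuity (Gordon): PV = PMT₁ / (r − g) = 112,709 / (r − 0.0149) = ¥1,093,201.

¥1,093,201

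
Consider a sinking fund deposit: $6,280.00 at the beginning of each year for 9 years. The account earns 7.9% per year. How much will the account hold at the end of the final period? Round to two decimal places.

$84,264.73

This is an annuity due: 9 deposits of $6,280.00 at the beginning of each year.
Periodic rate r = 0.079 per year.
FV = PMT × [((1+r)^n − 1)/r] × (1+r) = 6,280 × [(1+r)^9 − 1] / r × (1+r) = $84,264.73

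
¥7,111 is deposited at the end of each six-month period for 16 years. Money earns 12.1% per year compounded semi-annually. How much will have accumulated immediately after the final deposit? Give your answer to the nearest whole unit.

This is an ordinary annuity: 32 deposits of ¥7,111 at the end of each six-month period.
Periodic rate r = 0.121/2 per half-year; n is counted in half-years.
FV = PMT × [((1+r)^n − 1)/r] = 7,111 × [(1+r)^32 − 1] / r = ¥652,509

¥652,509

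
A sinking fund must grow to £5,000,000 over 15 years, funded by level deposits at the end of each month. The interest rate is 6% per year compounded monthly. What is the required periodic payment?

Level ordinary annuity; solve FV = PMT × [((1+r)^n − 1)/r] for PMT.
Periodic rate r = 0.06/12 per month; n is counted in months.
With n = 180: PMT = 5,000,000 / ([((1+r)^n − 1)/r]) = £17,192.84

£17,192.84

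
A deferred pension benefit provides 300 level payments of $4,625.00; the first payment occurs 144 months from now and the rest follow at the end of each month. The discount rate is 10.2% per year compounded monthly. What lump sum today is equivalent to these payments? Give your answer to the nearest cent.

$149,393.77

Ordinary annuity of 300 payments, first payment at period 144.
Periodic rate r = 0.102/12 per month; n is counted in months.
The ordinary-annuity PV formula values the stream one period before the first payment (period 143); discount that back 143 periods:
PV₀ = 4,625 × [1 − (1+r)^−300] / r × (1+r)^−143 = $149,393.77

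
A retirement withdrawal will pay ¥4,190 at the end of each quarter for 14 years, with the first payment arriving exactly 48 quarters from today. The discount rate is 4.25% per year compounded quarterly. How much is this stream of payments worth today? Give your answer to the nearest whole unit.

¥107,195

Ordinary annuity of 56 payments, first payment at period 48.
Periodic rate r = 0.0425/4 per quarter; n is counted in quarters.
The ordinary-annuity PV formula values the stream one period before the first payment (period 47); discount that back 47 periods:
PV₀ = 4,190 × [1 − (1+r)^−56] / r × (1+r)^−47 = ¥107,195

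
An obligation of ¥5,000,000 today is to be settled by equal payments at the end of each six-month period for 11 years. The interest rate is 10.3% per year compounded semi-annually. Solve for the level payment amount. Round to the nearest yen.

Level ordinary annuity; solve PV = PMT × [(1 − (1+r)^−n)/r] for PMT.
Periodic rate r = 0.103/2 per half-year; n is counted in half-years.
With n = 22: PMT = 5,000,000 / ([(1 − (1+r)^−n)/r]) = ¥385,064

¥385,064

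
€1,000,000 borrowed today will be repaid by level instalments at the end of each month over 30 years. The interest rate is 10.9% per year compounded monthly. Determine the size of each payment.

Level ordinary annuity; solve PV = PMT × [(1 − (1+r)^−n)/r] for PMT.
Periodic rate r = 0.109/12 per month; n is counted in months.
With n = 360: PMT = 1,000,000 / ([(1 − (1+r)^−n)/r]) = €9,447.75

€9,447.75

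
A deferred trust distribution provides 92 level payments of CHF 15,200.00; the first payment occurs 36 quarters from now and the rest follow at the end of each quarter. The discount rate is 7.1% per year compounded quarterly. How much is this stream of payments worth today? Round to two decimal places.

Ordinary annuity of 92 payments, first payment at period 36.
Periodic rate r = 0.071/4 per quarter; n is counted in quarters.
The ordinary-annuity PV formula values the stream one period before the first payment (period 35); discount that back 35 periods:
PV₀ = 15,200 × [1 − (1+r)^−92] / r × (1+r)^−35 = CHF 370,931.42

CHF 370,931.42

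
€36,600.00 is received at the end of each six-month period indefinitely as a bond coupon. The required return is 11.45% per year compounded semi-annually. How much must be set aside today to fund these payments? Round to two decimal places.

Periodic rate r = 0.1145/2 per half-year.
Level perpetuity: PV = PMT / r = 36,600 / (0.1145/2) = €639,301.31.

€639,301.31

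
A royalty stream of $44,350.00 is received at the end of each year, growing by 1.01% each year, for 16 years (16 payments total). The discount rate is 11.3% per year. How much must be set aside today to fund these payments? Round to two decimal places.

Periodic rate r = 0.113 per year.
Growing ordinary annuity: PV = PMT₁ × [1 − ((1+g)/(1+r))^n] / (r − g) = 44,350 × [1 − ((1+0.0101)/(1+r))^16] / (r − 0.0101) = $339,718.89.

$339,718.89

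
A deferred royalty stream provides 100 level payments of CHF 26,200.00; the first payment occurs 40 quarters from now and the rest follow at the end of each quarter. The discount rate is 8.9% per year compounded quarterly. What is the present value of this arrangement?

CHF 443,889.05

Ordinary annuity of 100 payments, first payment at period 40.
Periodic rate r = 0.089/4 per quarter; n is counted in quarters.
The ordinary-annuity PV formula values the stream one period before the first payment (period 39); discount that back 39 periods:
PV₀ = 26,200 × [1 − (1+r)^−100] / r × (1+r)^−39 = CHF 443,889.05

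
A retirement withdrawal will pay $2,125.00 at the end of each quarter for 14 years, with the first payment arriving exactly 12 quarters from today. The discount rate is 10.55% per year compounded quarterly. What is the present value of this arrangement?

$46,424.32

Ordinary annuity of 56 payments, first payment at period 12.
Periodic rate r = 0.1055/4 per quarter; n is counted in quarters.
The ordinary-annuity PV formula values the stream one period before the first payment (period 11); discount that back 11 periods:
PV₀ = 2,125 × [1 − (1+r)^−56] / r × (1+r)^−11 = $46,424.32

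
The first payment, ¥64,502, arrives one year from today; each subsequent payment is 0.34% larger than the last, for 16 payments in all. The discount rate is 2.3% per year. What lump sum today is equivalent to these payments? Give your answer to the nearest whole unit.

¥876,055

Periodic rate r = 0.023 per year.
Growing ordinary annuity: PV = PMT₁ × [1 − ((1+g)/(1+r))^n] / (r − g) = 64,502 × [1 − ((1+0.0034)/(1+r))^16] / (r − 0.0034) = ¥876,055.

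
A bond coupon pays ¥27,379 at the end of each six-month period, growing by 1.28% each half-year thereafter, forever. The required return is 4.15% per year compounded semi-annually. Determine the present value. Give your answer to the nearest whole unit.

¥3,443,899

Periodic rate r = 0.0415/2 per half-year.
Growing perpetuity (Gordon): PV = PMT₁ / (r − g) = 27,379 / (r − 0.0128) = ¥3,443,899.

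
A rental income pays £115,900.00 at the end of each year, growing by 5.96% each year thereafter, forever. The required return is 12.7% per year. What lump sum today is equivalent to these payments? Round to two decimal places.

£1,719,584.57

Periodic rate r = 0.127 per year.
Growing perpetuity (Gordon): PV = PMT₁ / (r − g) = 115,900 / (r − 0.0596) = £1,719,584.57.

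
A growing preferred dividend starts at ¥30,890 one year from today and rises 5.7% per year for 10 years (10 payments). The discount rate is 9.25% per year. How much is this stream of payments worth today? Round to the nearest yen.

¥244,788

Periodic rate r = 0.0925 per year.
Growing ordinary annuity: PV = PMT₁ × [1 − ((1+g)/(1+r))^n] / (r − g) = 30,890 × [1 − ((1+0.057)/(1+r))^10] / (r − 0.057) = ¥244,788.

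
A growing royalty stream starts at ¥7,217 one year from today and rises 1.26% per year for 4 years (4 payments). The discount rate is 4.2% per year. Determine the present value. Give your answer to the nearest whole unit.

¥26,554

Periodic rate r = 0.042 per year.
Growing ordinary annuity: PV = PMT₁ × [1 − ((1+g)/(1+r))^n] / (r − g) = 7,217 × [1 − ((1+0.0126)/(1+r))^4] / (r − 0.0126) = ¥26,554.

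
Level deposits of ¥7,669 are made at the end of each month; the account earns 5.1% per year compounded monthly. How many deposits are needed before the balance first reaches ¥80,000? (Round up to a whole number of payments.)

11 payments

Periodic rate r = 0.051/12 per month; n is counted in months.
Ordinary annuity FV: 80,000 = 7,669 × [((1+r)^n − 1)/r].
(1+r)^n = 1 + 80,000 × r / 7,669, so n = ln(1 + 80,000·r/7,669) / ln(1+r) = 10.23.
Round up to a whole number of payments: n = 11.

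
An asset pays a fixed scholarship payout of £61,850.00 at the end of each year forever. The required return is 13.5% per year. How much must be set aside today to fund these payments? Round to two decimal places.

£458,148.15

Periodic rate r = 0.135 per year.
Level perpetuity: PV = PMT / r = 61,850 / (0.135) = £458,148.15.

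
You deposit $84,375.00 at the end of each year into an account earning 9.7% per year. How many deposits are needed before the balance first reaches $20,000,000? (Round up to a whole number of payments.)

Periodic rate r = 0.097 per year.
Ordinary annuity FV: 20,000,000 = 84,375 × [((1+r)^n − 1)/r].
(1+r)^n = 1 + 20,000,000 × r / 84,375, so n = ln(1 + 20,000,000·r/84,375) / ln(1+r) = 34.32.
Round up to a whole number of payments: n = 35.

35 payments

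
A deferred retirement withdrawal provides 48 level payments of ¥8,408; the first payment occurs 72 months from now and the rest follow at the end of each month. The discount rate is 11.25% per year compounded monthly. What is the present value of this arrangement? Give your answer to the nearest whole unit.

Ordinary annuity of 48 payments, first payment at period 72.
Periodic rate r = 0.1125/12 per month; n is counted in months.
The ordinary-annuity PV formula values the stream one period before the first payment (period 71); discount that back 71 periods:
PV₀ = 8,408 × [1 − (1+r)^−48] / r × (1+r)^−71 = ¥166,932

¥166,932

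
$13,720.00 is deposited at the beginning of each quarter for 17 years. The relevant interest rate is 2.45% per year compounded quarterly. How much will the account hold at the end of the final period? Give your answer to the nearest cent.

This is an annuity due: 68 deposits of $13,720.00 at the beginning of each quarter.
Periodic rate r = 0.0245/4 per quarter; n is counted in quarters.
FV = PMT × [((1+r)^n − 1)/r] × (1+r) = 13,720 × [(1+r)^68 − 1] / r × (1+r) = $1,160,031.52

$1,160,031.52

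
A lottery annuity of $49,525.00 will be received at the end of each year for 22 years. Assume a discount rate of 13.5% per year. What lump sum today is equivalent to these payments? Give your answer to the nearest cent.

This is an ordinary annuity: 22 payments of $49,525.00 at the end of each year.
Periodic rate r = 0.135 per year.
PV = PMT × [(1 − (1+r)^−n)/r] = 49,525 × [1 − (1+r)^−22] / r = $344,227.21

$344,227.21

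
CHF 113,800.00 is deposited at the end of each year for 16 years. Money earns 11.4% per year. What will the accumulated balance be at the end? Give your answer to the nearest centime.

CHF 4,617,409.97

This is an ordinary annuity: 16 deposits of CHF 113,800.00 at the end of each year.
Periodic rate r = 0.114 per year.
FV = PMT × [((1+r)^n − 1)/r] = 113,800 × [(1+r)^16 − 1] / r = CHF 4,617,409.97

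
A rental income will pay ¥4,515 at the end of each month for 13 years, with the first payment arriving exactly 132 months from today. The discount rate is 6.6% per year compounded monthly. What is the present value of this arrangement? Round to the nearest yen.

Ordinary annuity of 156 payments, first payment at period 132.
Periodic rate r = 0.066/12 per month; n is counted in months.
The ordinary-annuity PV formula values the stream one period before the first payment (period 131); discount that back 131 periods:
PV₀ = 4,515 × [1 − (1+r)^−156] / r × (1+r)^−131 = ¥230,094

¥230,094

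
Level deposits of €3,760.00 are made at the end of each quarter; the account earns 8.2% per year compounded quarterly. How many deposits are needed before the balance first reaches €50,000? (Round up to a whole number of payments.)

Periodic rate r = 0.082/4 per quarter; n is counted in quarters.
Ordinary annuity FV: 50,000 = 3,760 × [((1+r)^n − 1)/r].
(1+r)^n = 1 + 50,000 × r / 3,760, so n = ln(1 + 50,000·r/3,760) / ln(1+r) = 11.88.
Round up to a whole number of payments: n = 12.

12 payments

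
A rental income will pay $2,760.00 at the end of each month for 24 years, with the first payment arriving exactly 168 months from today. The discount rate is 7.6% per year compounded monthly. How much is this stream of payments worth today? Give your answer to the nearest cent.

$127,194.94

Ordinary annuity of 288 payments, first payment at period 168.
Periodic rate r = 0.076/12 per month; n is counted in months.
The ordinary-annuity PV formula values the stream one period before the first payment (period 167); discount that back 167 periods:
PV₀ = 2,760 × [1 − (1+r)^−288] / r × (1+r)^−167 = $127,194.94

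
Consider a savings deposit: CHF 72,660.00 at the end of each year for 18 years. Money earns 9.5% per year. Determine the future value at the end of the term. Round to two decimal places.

CHF 3,152,810.60

This is an ordinary annuity: 18 deposits of CHF 72,660.00 at the end of each year.
Periodic rate r = 0.095 per year.
FV = PMT × [((1+r)^n − 1)/r] = 72,660 × [(1+r)^18 − 1] / r = CHF 3,152,810.60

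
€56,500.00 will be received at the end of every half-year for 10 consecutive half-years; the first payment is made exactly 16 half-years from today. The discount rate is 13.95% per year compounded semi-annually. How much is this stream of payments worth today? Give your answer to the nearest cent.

€144,502.28

Ordinary annuity of 10 payments, first payment at period 16.
Periodic rate r = 0.1395/2 per half-year; n is counted in half-years.
The ordinary-annuity PV formula values the stream one period before the first payment (period 15); discount that back 15 periods:
PV₀ = 56,500 × [1 − (1+r)^−10] / r × (1+r)^−15 = €144,502.28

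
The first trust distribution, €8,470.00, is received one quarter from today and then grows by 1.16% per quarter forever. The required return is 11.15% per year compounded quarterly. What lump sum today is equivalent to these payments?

Periodic rate r = 0.1115/4 per quarter.
Growing perpetuity (Gordon): PV = PMT₁ / (r − g) = 8,470 / (r − 0.0116) = €520,430.11.

€520,430.11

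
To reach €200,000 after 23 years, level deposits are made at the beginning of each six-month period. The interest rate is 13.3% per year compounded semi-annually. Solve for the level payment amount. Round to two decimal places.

Level annuity due; solve FV = PMT × [((1+r)^n − 1)/r] × (1+r) for PMT.
Periodic rate r = 0.133/2 per half-year; n is counted in half-years.
With n = 46: PMT = 200,000 / ([((1+r)^n − 1)/r] × (1+r)) = €680.40

€680.40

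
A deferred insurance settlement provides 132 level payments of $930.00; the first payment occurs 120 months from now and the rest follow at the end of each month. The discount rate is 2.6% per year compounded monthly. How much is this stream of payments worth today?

$82,446.34

Ordinary annuity of 132 payments, first payment at period 120.
Periodic rate r = 0.026/12 per month; n is counted in months.
The ordinary-annuity PV formula values the stream one period before the first payment (period 119); discount that back 119 periods:
PV₀ = 930 × [1 − (1+r)^−132] / r × (1+r)^−119 = $82,446.34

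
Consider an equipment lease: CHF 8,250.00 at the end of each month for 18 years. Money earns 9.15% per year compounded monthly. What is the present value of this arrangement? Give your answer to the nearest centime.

This is an ordinary annuity: 216 payments of CHF 8,250.00 at the end of each month.
Periodic rate r = 0.0915/12 per month; n is counted in months.
PV = PMT × [(1 − (1+r)^−n)/r] = 8,250 × [1 − (1+r)^−216] / r = CHF 872,245.05

CHF 872,245.05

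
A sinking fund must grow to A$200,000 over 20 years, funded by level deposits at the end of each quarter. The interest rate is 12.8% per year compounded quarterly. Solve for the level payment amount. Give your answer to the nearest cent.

Level ordinary annuity; solve FV = PMT × [((1+r)^n − 1)/r] for PMT.
Periodic rate r = 0.128/4 per quarter; n is counted in quarters.
With n = 80: PMT = 200,000 / ([((1+r)^n − 1)/r]) = A$560.06

A$560.06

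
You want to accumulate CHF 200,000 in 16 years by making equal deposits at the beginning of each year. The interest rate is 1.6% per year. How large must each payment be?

Level annuity due; solve FV = PMT × [((1+r)^n − 1)/r] × (1+r) for PMT.
Periodic rate r = 0.016 per year.
With n = 16: PMT = 200,000 / ([((1+r)^n − 1)/r] × (1+r)) = CHF 10,893.10

CHF 10,893.10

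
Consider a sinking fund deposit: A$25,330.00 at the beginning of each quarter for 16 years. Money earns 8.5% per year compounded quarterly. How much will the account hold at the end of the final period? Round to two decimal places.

A$3,458,522.21

This is an annuity due: 64 deposits of A$25,330.00 at the beginning of each quarter.
Periodic rate r = 0.085/4 per quarter; n is counted in quarters.
FV = PMT × [((1+r)^n − 1)/r] × (1+r) = 25,330 × [(1+r)^64 − 1] / r × (1+r) = A$3,458,522.21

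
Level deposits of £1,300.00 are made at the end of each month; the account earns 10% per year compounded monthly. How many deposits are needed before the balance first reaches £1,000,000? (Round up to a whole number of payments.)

242 payments

Periodic rate r = 0.1/12 per month; n is counted in months.
Ordinary annuity FV: 1,000,000 = 1,300 × [((1+r)^n − 1)/r].
(1+r)^n = 1 + 1,000,000 × r / 1,300, so n = ln(1 + 1,000,000·r/1,300) / ln(1+r) = 241.34.
Round up to a whole number of payments: n = 242.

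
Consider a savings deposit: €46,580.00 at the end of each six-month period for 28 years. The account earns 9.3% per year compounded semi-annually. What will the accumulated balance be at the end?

€11,766,887.77

This is an ordinary annuity: 56 deposits of €46,580.00 at the end of each six-month period.
Periodic rate r = 0.093/2 per half-year; n is counted in half-years.
FV = PMT × [((1+r)^n − 1)/r] = 46,580 × [(1+r)^56 − 1] / r = €11,766,887.77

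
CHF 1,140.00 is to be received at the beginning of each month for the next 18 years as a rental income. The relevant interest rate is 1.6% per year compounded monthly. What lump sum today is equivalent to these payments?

This is an annuity due: 216 payments of CHF 1,140.00 at the beginning of each month.
Periodic rate r = 0.016/12 per month; n is counted in months.
PV = PMT × [(1 − (1+r)^−n)/r] × (1+r) = 1,140 × [1 − (1+r)^−216] / r × (1+r) = CHF 214,115.96

CHF 214,115.96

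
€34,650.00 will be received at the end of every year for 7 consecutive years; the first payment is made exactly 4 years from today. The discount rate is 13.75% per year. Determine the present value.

Ordinary annuity of 7 payments, first payment at period 4.
Periodic rate r = 0.1375 per year.
The ordinary-annuity PV formula values the stream one period before the first payment (period 3); discount that back 3 periods:
PV₀ = 34,650 × [1 − (1+r)^−7] / r × (1+r)^−3 = €101,732.51

€101,732.51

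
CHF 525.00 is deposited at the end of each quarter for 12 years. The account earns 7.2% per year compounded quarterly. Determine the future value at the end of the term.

CHF 39,505.40

This is an ordinary annuity: 48 deposits of CHF 525.00 at the end of each quarter.
Periodic rate r = 0.072/4 per quarter; n is counted in quarters.
FV = PMT × [((1+r)^n − 1)/r] = 525 × [(1+r)^48 − 1] / r = CHF 39,505.40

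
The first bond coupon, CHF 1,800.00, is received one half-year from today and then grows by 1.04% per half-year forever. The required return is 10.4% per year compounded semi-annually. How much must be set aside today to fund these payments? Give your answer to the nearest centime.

Periodic rate r = 0.104/2 per half-year.
Growing perpetuity (Gordon): PV = PMT₁ / (r − g) = 1,800 / (r − 0.0104) = CHF 43,269.23.

CHF 43,269.23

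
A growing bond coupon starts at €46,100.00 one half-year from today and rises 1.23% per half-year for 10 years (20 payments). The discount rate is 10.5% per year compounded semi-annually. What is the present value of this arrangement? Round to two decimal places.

€620,485.38

Periodic rate r = 0.105/2 per half-year; n is counted in half-years.
Growing ordinary annuity: PV = PMT₁ × [1 − ((1+g)/(1+r))^n] / (r − g) = 46,100 × [1 − ((1+0.0123)/(1+r))^20] / (r − 0.0123) = €620,485.38.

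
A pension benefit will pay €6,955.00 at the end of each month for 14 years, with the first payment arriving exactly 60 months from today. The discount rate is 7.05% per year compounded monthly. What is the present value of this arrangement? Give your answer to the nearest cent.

€524,717.56

Ordinary annuity of 168 payments, first payment at period 60.
Periodic rate r = 0.0705/12 per month; n is counted in months.
The ordinary-annuity PV formula values the stream one period before the first payment (period 59); discount that back 59 periods:
PV₀ = 6,955 × [1 − (1+r)^−168] / r × (1+r)^−59 = €524,717.56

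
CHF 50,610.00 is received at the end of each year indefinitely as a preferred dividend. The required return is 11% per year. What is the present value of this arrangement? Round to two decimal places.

CHF 460,090.91

Periodic rate r = 0.11 per year.
Level perpetuity: PV = PMT / r = 50,610 / (0.11) = CHF 460,090.91.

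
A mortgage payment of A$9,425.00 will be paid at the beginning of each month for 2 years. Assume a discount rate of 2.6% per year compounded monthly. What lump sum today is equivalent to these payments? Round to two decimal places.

This is an annuity due: 24 payments of A$9,425.00 at the beginning of each month.
Periodic rate r = 0.026/12 per month; n is counted in months.
PV = PMT × [(1 − (1+r)^−n)/r] × (1+r) = 9,425 × [1 − (1+r)^−24] / r × (1+r) = A$220,664.20

A$220,664.20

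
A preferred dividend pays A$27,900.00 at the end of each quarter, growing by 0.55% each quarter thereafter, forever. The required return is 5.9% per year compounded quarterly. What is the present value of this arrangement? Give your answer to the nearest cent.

Periodic rate r = 0.059/4 per quarter.
Growing perpetuity (Gordon): PV = PMT₁ / (r − g) = 27,900 / (r − 0.0055) = A$3,016,216.22.

A$3,016,216.22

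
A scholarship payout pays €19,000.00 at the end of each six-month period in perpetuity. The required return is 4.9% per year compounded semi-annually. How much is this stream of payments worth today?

Periodic rate r = 0.049/2 per half-year.
Level perpetuity: PV = PMT / r = 19,000 / (0.049/2) = €775,510.20.

€775,510.20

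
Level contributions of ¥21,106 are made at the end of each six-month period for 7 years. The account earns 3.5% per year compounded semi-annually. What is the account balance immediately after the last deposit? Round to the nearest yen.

¥331,565

This is an ordinary annuity: 14 deposits of ¥21,106 at the end of each six-month period.
Periodic rate r = 0.035/2 per half-year; n is counted in half-years.
FV = PMT × [((1+r)^n − 1)/r] = 21,106 × [(1+r)^14 − 1] / r = ¥331,565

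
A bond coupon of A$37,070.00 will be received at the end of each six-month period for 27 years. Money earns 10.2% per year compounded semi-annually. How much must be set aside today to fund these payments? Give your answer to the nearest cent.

This is an ordinary annuity: 54 payments of A$37,070.00 at the end of each six-month period.
Periodic rate r = 0.102/2 per half-year; n is counted in half-years.
PV = PMT × [(1 − (1+r)^−n)/r] = 37,070 × [1 − (1+r)^−54] / r = A$677,328.48

A$677,328.48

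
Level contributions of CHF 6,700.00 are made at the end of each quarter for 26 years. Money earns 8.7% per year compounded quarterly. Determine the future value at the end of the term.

This is an ordinary annuity: 104 deposits of CHF 6,700.00 at the end of each quarter.
Periodic rate r = 0.087/4 per quarter; n is counted in quarters.
FV = PMT × [((1+r)^n − 1)/r] = 6,700 × [(1+r)^104 − 1] / r = CHF 2,579,033.67

CHF 2,579,033.67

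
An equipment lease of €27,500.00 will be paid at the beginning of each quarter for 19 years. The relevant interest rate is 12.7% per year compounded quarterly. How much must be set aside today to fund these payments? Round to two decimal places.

€810,560.46

This is an annuity due: 76 payments of €27,500.00 at the beginning of each quarter.
Periodic rate r = 0.127/4 per quarter; n is counted in quarters.
PV = PMT × [(1 − (1+r)^−n)/r] × (1+r) = 27,500 × [1 − (1+r)^−76] / r × (1+r) = €810,560.46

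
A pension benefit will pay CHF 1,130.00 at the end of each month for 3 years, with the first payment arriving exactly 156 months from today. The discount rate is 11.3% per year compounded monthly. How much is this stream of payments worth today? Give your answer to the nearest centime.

CHF 8,039.16

Ordinary annuity of 36 payments, first payment at period 156.
Periodic rate r = 0.113/12 per month; n is counted in months.
The ordinary-annuity PV formula values the stream one period before the first payment (period 155); discount that back 155 periods:
PV₀ = 1,130 × [1 − (1+r)^−36] / r × (1+r)^−155 = CHF 8,039.16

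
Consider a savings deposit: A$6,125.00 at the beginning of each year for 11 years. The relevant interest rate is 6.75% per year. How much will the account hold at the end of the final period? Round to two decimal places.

A$101,842.98

This is an annuity due: 11 deposits of A$6,125.00 at the beginning of each year.
Periodic rate r = 0.0675 per year.
FV = PMT × [((1+r)^n − 1)/r] × (1+r) = 6,125 × [(1+r)^11 − 1] / r × (1+r) = A$101,842.98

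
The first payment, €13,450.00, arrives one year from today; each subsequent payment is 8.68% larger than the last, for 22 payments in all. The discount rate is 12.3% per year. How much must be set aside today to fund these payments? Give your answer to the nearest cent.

Periodic rate r = 0.123 per year.
Growing ordinary annuity: PV = PMT₁ × [1 − ((1+g)/(1+r))^n] / (r − g) = 13,450 × [1 − ((1+0.0868)/(1+r))^22] / (r − 0.0868) = €190,849.97.

€190,849.97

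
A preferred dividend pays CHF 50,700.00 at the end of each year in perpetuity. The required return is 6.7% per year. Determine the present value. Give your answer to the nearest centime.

Periodic rate r = 0.067 per year.
Level perpetuity: PV = PMT / r = 50,700 / (0.067) = CHF 756,716.42.

CHF 756,716.42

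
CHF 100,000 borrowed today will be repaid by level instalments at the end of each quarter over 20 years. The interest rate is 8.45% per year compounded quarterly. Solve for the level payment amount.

Level ordinary annuity; solve PV = PMT × [(1 − (1+r)^−n)/r] for PMT.
Periodic rate r = 0.0845/4 per quarter; n is counted in quarters.
With n = 80: PMT = 100,000 / ([(1 − (1+r)^−n)/r]) = CHF 2,600.95

CHF 2,600.95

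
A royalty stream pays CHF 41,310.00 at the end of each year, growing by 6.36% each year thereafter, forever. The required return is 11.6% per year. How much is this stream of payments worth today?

Periodic rate r = 0.116 per year.
Growing perpetuity (Gordon): PV = PMT₁ / (r − g) = 41,310 / (r − 0.0636) = CHF 788,358.78.

CHF 788,358.78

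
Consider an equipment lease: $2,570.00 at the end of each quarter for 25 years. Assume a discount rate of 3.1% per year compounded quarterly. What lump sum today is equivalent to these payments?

$178,380.46

This is an ordinary annuity: 100 payments of $2,570.00 at the end of each quarter.
Periodic rate r = 0.031/4 per quarter; n is counted in quarters.
PV = PMT × [(1 − (1+r)^−n)/r] = 2,570 × [1 − (1+r)^−100] / r = $178,380.46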